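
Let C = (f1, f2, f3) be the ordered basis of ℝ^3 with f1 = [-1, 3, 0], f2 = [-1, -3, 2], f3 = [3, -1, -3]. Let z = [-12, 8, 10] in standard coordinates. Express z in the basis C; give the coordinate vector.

[z]_C is the unique c with M c = z, where M has columns f1, ..., f3.
Solving this 3x3 system gives c = (4, 2, -2).
Check: 4f1 + 2f2 - 2f3 = [-12, 8, 10].

[4, 2, -2]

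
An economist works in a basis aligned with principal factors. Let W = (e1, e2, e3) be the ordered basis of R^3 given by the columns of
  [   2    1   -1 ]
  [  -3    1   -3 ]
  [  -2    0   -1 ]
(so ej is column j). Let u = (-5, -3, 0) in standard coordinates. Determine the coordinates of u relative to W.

(-2, 3, 4)

Write u = c_1 e1 + ... + c_3 e3 and solve for the c_i.
Row-reducing the augmented matrix [M | u] gives c = (-2, 3, 4).
Check: -2e1 + 3e2 + 4e3 = (-5, -3, 0).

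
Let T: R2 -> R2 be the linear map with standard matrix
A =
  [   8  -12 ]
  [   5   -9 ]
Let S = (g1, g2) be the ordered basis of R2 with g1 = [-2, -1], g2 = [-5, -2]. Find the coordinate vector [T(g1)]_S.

[-3, 2]

Compute T(g1) = A g1 = [-4, -1] in standard coordinates.
Then write this in S-coordinates: solve for y in y_1 g1 + y_2 g2 = [-4, -1].
This gives y = [-3, 2], which is column 1 of [T]_S.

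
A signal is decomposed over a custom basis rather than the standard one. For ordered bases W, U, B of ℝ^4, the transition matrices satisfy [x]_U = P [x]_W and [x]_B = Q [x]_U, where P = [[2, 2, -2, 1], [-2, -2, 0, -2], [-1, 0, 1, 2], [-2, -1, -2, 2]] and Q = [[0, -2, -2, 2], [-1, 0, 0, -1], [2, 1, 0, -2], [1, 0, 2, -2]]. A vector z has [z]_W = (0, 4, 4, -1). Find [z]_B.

(-20, 15, 20, 31)

Apply P to get U-coordinates (-1, -6, 2, -14), then Q to get B-coordinates.
The result is [z]_B = (-20, 15, 20, 31).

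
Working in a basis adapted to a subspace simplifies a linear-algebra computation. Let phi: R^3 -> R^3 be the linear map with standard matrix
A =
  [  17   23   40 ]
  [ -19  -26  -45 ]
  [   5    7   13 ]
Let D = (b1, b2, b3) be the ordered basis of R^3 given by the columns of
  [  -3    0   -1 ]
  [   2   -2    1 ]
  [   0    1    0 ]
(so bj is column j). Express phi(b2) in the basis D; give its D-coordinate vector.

Compute phi(b2) = A b2 = [-6, 7, -1] in standard coordinates.
Then write this in D-coordinates: solve for y in y_1 b1 + ... + y_3 b3 = [-6, 7, -1].
This gives y = [1, -1, 3], which is column 2 of [phi]_D.

[1, -1, 3]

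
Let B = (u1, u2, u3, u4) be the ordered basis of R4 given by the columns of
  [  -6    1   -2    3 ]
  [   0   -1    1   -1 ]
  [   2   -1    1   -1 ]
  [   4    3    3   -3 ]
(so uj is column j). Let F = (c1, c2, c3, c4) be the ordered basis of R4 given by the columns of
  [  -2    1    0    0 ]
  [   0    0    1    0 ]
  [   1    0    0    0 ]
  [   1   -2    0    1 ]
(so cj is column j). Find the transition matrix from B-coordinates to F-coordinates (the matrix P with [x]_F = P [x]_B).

Let M have columns uj and N have columns cj. Then for every x, N [x]_F = x = M [x]_B, so P = N^(-1) M.
Since det N = 1, N^(-1) has integer entries; multiplying gives P = [[2, -1, 1, -1], [-2, -1, 0, 1], [0, -1, 1, -1], [-2, 2, 2, 0]].

[[2, -1, 1, -1], [-2, -1, 0, 1], [0, -1, 1, -1], [-2, 2, 2, 0]]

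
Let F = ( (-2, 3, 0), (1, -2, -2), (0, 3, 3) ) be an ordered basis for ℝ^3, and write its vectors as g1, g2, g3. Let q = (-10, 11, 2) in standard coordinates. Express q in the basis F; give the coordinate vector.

(3, -4, -2)

We seek scalars with c_1 g1 + ... + c_3 g3 = q; equivalently solve M c = q where the columns of M are g1, ..., g3.
Gaussian elimination on [M | q] yields c = (3, -4, -2).
Check: 3g1 - 4g2 - 2g3 = (-10, 11, 2).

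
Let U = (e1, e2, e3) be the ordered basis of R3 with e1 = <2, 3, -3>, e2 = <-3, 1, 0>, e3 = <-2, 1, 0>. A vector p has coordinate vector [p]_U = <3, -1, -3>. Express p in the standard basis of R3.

The coordinates say p = 3e1 - e2 - 3e3; adding the scaled basis vectors gives <15, 5, -9>.

<15, 5, -9>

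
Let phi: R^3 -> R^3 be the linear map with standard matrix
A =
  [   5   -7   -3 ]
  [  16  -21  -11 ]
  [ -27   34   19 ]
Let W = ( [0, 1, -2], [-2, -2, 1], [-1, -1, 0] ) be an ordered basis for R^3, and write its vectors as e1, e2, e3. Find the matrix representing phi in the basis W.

With P the matrix whose columns are e1, ..., e3, [phi]_W = P^(-1) A P.
Column by column: phi(e1) = A e1 = [-1, 1, -4]; its W-coordinates [2, 0, 1] give column 1.
Continuing for each basis vector yields [phi]_W = [[2, -2, 3], [0, 1, -1], [1, -3, 0]].

[[2, -2, 3], [0, 1, -1], [1, -3, 0]]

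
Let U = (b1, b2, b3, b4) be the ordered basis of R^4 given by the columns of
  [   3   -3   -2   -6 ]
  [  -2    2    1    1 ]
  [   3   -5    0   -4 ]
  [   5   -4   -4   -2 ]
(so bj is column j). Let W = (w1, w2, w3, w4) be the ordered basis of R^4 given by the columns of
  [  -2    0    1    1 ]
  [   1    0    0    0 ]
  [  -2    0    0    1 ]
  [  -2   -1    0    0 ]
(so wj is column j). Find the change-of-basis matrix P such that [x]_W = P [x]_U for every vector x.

[[-2, 2, 1, 1], [-1, 0, 2, 0], [0, 2, -2, -2], [-1, -1, 2, -2]]

Column j of P is [bj]_W, since P maps U-coordinates to W-coordinates.
Expressing b1 in W: b1 = -2w1 - w2 + 0·w3 - w4, so column 1 of P is <-2, -1, 0, -1>.
Doing the same for each bj gives P = [[-2, 2, 1, 1], [-1, 0, 2, 0], [0, 2, -2, -2], [-1, -1, 2, -2]].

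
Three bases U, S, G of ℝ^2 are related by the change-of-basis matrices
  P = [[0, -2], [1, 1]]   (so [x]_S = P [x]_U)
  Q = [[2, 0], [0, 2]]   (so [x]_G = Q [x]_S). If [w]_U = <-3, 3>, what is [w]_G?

Composing the changes, [w]_G = Q P [w]_U.
Q P = [[0, -4], [2, 2]]; applying this to <-3, 3> gives <-12, 0>.

<-12, 0>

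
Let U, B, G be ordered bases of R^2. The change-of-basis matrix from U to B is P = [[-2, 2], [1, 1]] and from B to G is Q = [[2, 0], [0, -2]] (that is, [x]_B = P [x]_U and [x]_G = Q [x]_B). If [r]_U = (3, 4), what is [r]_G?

(4, -14)

Apply P to get B-coordinates (2, 7), then Q to get G-coordinates.
The result is [r]_G = (4, -14).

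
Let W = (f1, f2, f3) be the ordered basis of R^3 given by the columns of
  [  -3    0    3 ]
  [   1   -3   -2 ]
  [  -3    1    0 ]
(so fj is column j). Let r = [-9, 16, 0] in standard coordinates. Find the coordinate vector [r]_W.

[-1, -3, -4]

We seek scalars with c_1 f1 + ... + c_3 f3 = r; equivalently solve M c = r where the columns of M are f1, ..., f3.
Solving this 3x3 system gives c = (-1, -3, -4).
Check: -f1 - 3f2 - 4f3 = [-9, 16, 0].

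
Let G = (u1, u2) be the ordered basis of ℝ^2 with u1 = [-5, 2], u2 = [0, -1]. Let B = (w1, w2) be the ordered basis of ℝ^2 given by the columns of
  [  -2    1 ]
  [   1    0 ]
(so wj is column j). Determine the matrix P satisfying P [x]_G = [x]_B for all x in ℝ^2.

Take x = uj: its G-coordinates are the j-th standard unit vector, so P e_j — column j of P — equals [uj]_B.
u1 = 2w1 - w2, giving column 1 = [2, -1]; repeating for each j gives P = [[2, -1], [-1, -2]].

[[2, -1], [-1, -2]]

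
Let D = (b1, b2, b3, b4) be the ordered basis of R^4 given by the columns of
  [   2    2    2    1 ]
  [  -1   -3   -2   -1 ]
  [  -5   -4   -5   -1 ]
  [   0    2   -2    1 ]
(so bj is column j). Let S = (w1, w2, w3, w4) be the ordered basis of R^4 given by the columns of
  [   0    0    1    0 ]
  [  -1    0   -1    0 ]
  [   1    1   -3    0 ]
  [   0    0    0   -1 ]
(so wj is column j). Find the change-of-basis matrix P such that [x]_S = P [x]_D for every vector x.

[[-1, 1, 0, 0], [2, 1, 1, 2], [2, 2, 2, 1], [0, -2, 2, -1]]

Take x = bj: its D-coordinates are the j-th standard unit vector, so P e_j — column j of P — equals [bj]_S.
b1 = -w1 + 2w2 + 2w3 + 0·w4, giving column 1 = [-1, 2, 2, 0]; repeating for each j gives P = [[-1, 1, 0, 0], [2, 1, 1, 2], [2, 2, 2, 1], [0, -2, 2, -1]].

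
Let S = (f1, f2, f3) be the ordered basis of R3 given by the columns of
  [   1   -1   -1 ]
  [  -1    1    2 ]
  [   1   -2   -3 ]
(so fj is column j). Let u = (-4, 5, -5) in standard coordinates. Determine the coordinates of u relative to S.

Write u = c_1 f1 + ... + c_3 f3 and solve for the c_i.
Gaussian elimination on [M | u] yields c = (-4, -1, 1).
Check: -4f1 - f2 + f3 = (-4, 5, -5).

(-4, -1, 1)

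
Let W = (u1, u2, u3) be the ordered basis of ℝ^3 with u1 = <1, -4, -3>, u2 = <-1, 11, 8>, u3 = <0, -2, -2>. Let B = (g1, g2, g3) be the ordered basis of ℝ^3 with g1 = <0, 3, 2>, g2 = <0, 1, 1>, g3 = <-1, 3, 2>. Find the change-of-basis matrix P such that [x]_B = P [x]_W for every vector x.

[[0, 2, 0], [-1, 2, -2], [-1, 1, 0]]

Take x = uj: its W-coordinates are the j-th standard unit vector, so P e_j — column j of P — equals [uj]_B.
u1 = 0·g1 - g2 - g3, giving column 1 = <0, -1, -1>; repeating for each j gives P = [[0, 2, 0], [-1, 2, -2], [-1, 1, 0]].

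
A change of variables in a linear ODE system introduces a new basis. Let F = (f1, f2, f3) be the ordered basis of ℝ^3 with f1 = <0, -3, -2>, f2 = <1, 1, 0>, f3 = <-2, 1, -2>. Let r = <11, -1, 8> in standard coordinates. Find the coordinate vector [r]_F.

[r]_F is the unique c with M c = r, where M has columns f1, ..., f3.
Row-reducing the augmented matrix [M | r] gives c = (0, 3, -4).
Check: 0·f1 + 3f2 - 4f3 = <11, -1, 8>.

<0, 3, -4>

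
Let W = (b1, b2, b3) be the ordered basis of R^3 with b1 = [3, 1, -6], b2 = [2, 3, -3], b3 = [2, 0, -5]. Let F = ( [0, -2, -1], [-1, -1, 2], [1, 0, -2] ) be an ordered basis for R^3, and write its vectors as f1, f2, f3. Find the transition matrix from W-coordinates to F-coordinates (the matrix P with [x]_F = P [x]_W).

Let M have columns bj and N have columns fj. Then for every x, N [x]_F = x = M [x]_W, so P = N^(-1) M.
Since det N = -1, N^(-1) has integer entries; multiplying gives P = [[0, -1, 1], [-1, -1, -2], [2, 1, 0]].

[[0, -1, 1], [-1, -1, -2], [2, 1, 0]]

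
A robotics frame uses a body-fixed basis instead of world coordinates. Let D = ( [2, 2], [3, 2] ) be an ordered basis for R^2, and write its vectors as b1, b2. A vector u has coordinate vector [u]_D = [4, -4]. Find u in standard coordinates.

u = M [u]_D, where M has columns b1, b2.
Carrying out the matrix-vector product, u = [-4, 0].

[-4, 0]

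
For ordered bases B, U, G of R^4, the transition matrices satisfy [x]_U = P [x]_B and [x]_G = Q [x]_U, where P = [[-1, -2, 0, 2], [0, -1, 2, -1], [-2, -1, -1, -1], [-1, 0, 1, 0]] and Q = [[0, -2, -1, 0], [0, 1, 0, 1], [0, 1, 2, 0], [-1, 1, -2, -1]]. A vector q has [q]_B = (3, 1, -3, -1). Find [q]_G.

Composing the changes, [q]_G = Q P [q]_B.
Q P = [[2, 3, -3, 3], [-1, -1, 3, -1], [-4, -3, 0, -3], [6, 3, 3, -1]]; applying this to (3, 1, -3, -1) gives (15, -12, -12, 13).

(15, -12, -12, 13)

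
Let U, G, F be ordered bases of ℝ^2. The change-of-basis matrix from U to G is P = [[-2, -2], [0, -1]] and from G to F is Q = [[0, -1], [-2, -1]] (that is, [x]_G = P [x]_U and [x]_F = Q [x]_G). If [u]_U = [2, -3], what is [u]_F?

First [u]_G = P [u]_U = [2, 3].
Then [u]_F = Q [u]_G = [-3, -7].

[-3, -7]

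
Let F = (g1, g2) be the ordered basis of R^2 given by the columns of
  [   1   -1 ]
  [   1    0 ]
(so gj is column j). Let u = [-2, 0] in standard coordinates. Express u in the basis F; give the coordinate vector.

Write u = c_1 g1 + c_2 g2 and solve for the c_i.
System: c_1 - c_2 = -2, c_1 + 0c_2 = 0; solving gives c_1 = 0, c_2 = 2.
Check: 0·g1 + 2g2 = [-2, 0].

[0, 2]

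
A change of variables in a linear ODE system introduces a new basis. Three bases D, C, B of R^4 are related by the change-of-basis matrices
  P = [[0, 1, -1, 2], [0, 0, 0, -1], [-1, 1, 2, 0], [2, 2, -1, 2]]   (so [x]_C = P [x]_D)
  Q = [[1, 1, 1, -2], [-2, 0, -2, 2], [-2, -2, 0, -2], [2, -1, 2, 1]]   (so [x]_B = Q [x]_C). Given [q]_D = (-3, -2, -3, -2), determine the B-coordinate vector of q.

(16, -6, 24, -29)

Composing the changes, [q]_B = Q P [q]_D.
Q P = [[-5, -2, 3, -3], [6, 0, -4, 0], [-4, -6, 4, -6], [0, 6, 1, 7]]; applying this to (-3, -2, -3, -2) gives (16, -6, 24, -29).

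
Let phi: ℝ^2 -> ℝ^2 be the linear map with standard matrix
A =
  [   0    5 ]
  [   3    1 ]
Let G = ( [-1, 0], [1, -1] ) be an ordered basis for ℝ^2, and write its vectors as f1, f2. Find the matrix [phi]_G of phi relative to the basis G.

With P the matrix whose columns are f1, f2, [phi]_G = P^(-1) A P.
Column by column: phi(f1) = A f1 = [0, -3]; its G-coordinates [3, 3] give column 1.
Continuing for each basis vector yields [phi]_G = [[3, 3], [3, -2]].

[[3, 3], [3, -2]]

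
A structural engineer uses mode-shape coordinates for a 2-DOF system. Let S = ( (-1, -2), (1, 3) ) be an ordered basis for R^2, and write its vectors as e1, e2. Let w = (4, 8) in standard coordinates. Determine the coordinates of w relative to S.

Write w = c_1 e1 + c_2 e2 and solve for the c_i.
System: -c_1 + c_2 = 4, -2c_1 + 3c_2 = 8; solving gives c_1 = -4, c_2 = 0.
Check: -4e1 + 0·e2 = (4, 8).

(-4, 0)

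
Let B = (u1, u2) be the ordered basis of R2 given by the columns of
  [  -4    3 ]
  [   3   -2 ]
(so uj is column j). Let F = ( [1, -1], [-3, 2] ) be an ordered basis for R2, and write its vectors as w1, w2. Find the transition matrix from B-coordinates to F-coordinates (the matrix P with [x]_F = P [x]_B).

Column j of P is [uj]_F, since P maps B-coordinates to F-coordinates.
Expressing u1 in F: u1 = -w1 + w2, so column 1 of P is [-1, 1].
Doing the same for each uj gives P = [[-1, 0], [1, -1]].

[[-1, 0], [1, -1]]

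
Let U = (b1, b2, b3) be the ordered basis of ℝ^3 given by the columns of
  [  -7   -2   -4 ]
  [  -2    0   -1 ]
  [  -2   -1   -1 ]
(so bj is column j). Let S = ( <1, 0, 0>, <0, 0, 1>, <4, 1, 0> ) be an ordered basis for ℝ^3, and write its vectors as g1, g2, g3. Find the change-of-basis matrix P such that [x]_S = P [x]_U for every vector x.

Let M have columns bj and N have columns gj. Then for every x, N [x]_S = x = M [x]_U, so P = N^(-1) M.
Since det N = -1, N^(-1) has integer entries; multiplying gives P = [[1, -2, 0], [-2, -1, -1], [-2, 0, -1]].

[[1, -2, 0], [-2, -1, -1], [-2, 0, -1]]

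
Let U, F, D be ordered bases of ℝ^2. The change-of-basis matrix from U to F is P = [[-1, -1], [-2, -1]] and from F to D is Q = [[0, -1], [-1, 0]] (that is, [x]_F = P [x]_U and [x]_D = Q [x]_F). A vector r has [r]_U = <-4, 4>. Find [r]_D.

<-4, 0>

Composing the changes, [r]_D = Q P [r]_U.
Q P = [[2, 1], [1, 1]]; applying this to <-4, 4> gives <-4, 0>.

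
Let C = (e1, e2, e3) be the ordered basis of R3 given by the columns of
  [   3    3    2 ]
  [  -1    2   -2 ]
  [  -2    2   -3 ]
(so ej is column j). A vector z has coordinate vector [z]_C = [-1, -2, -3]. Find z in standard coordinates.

[-15, 3, 7]

The coordinates say z = -e1 - 2e2 - 3e3; adding the scaled basis vectors gives [-15, 3, 7].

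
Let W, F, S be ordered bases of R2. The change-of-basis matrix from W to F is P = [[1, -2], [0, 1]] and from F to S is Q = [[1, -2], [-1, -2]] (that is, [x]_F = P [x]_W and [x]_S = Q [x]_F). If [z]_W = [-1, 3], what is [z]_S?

[-13, 1]

Composing the changes, [z]_S = Q P [z]_W.
Q P = [[1, -4], [-1, 0]]; applying this to [-1, 3] gives [-13, 1].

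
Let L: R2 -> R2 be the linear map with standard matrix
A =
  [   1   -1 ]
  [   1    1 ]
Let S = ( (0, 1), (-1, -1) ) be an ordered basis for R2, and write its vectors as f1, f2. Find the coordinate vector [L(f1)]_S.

(2, 1)

Compute L(f1) = A f1 = (-1, 1) in standard coordinates.
Then write this in S-coordinates: solve for y in y_1 f1 + y_2 f2 = (-1, 1).
This gives y = (2, 1), which is column 1 of [L]_S.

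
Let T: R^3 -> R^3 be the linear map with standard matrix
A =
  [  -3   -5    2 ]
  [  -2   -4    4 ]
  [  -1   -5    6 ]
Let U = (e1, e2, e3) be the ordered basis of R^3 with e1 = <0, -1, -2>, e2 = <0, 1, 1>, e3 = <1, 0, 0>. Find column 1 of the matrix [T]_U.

<3, -1, 1>

Compute T(e1) = A e1 = <1, -4, -7> in standard coordinates.
Then write this in U-coordinates: solve for y in y_1 e1 + ... + y_3 e3 = <1, -4, -7>.
This gives y = <3, -1, 1>, which is column 1 of [T]_U.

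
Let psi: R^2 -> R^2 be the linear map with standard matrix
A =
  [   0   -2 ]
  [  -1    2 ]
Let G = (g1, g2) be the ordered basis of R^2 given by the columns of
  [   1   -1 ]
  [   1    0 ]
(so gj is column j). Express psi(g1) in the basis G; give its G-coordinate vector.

Compute psi(g1) = A g1 = <-2, 1> in standard coordinates.
Then write this in G-coordinates: solve for y in y_1 g1 + y_2 g2 = <-2, 1>.
This gives y = <1, 3>, which is column 1 of [psi]_G.

<1, 3>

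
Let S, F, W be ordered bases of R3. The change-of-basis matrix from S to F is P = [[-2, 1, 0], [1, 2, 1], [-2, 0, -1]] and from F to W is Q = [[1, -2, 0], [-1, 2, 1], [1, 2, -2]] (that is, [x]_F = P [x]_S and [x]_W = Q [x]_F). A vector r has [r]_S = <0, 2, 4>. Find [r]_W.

<-14, 10, 26>

First [r]_F = P [r]_S = <2, 8, -4>.
Then [r]_W = Q [r]_F = <-14, 10, 26>.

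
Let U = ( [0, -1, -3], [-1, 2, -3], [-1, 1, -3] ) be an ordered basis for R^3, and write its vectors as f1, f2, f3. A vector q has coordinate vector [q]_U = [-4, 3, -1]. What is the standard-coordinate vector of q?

By definition q = -4f1 + 3f2 - f3.
Summing componentwise gives [-2, 9, 6].

[-2, 9, 6]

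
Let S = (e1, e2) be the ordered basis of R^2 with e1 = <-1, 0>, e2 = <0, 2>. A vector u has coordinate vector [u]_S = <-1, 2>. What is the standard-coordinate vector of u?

The coordinates say u = -e1 + 2e2; adding the scaled basis vectors gives <1, 4>.

<1, 4>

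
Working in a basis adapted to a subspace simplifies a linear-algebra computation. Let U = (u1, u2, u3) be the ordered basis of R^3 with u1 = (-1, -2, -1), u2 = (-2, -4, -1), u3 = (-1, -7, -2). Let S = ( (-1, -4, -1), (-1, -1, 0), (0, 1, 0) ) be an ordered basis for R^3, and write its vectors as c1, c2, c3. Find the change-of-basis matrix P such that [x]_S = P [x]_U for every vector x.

[[1, 1, 2], [0, 1, -1], [2, 1, 0]]

Take x = uj: its U-coordinates are the j-th standard unit vector, so P e_j — column j of P — equals [uj]_S.
u1 = c1 + 0·c2 + 2c3, giving column 1 = (1, 0, 2); repeating for each j gives P = [[1, 1, 2], [0, 1, -1], [2, 1, 0]].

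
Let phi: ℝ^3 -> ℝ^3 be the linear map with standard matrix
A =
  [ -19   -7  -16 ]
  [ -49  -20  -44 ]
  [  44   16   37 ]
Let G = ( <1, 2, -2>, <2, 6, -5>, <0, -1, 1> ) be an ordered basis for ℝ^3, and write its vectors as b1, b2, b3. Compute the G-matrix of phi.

The j-th column of [phi]_G is [phi(bj)]_G.
phi(b1) = A b1 = <-1, -1, 2> = -3b1 + b2 + b3, so column 1 is <-3, 1, 1>.
Repeating for b2, b3 and assembling the columns gives [[-3, -2, -3], [1, 1, -3], [1, 0, 0]].

[[-3, -2, -3], [1, 1, -3], [1, 0, 0]]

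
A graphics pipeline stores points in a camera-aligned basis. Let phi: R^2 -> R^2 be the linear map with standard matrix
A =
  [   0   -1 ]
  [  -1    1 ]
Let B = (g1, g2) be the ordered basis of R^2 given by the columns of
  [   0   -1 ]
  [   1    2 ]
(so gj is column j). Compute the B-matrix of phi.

Let P have columns g1, g2. Then [phi]_B = P^(-1) A P.
Here det P = 1, so P^(-1) is integer; computing A P first and then P^(-1)(A P) gives [[-1, -1], [1, 2]].

[[-1, -1], [1, 2]]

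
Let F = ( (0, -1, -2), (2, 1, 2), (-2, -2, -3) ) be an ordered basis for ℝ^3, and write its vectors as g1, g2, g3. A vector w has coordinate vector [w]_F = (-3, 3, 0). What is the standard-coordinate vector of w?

(6, 6, 12)

w = M [w]_F, where M has columns g1, ..., g3.
Carrying out the matrix-vector product, w = (6, 6, 12).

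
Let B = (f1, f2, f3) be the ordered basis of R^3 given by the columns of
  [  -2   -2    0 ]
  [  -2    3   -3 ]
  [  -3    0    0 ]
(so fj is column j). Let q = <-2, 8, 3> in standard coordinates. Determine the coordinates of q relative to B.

[q]_B is the unique c with M c = q, where M has columns f1, ..., f3.
Row-reducing the augmented matrix [M | q] gives c = (-1, 2, 0).
Check: -f1 + 2f2 + 0·f3 = <-2, 8, 3>.

<-1, 2, 0>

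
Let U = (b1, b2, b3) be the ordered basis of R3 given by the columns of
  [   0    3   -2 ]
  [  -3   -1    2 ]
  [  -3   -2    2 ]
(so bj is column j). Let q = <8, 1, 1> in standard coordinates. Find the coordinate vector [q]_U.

<-3, 0, -4>

[q]_U is the unique c with M c = q, where M has columns b1, ..., b3.
Solving this 3x3 system gives c = (-3, 0, -4).
Check: -3b1 + 0·b2 - 4b3 = <8, 1, 1>.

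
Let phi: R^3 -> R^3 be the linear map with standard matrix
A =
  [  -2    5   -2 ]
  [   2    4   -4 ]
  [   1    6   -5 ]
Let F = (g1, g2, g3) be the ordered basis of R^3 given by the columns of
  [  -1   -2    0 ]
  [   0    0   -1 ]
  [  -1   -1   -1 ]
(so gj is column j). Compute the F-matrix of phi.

Let P have columns g1, ..., g3. Then [phi]_F = P^(-1) A P.
Here det P = -1, so P^(-1) is integer; computing A P first and then P^(-1)(A P) gives [[0, 0, -1], [-2, -3, 2], [-2, 0, 0]].

[[0, 0, -1], [-2, -3, 2], [-2, 0, 0]]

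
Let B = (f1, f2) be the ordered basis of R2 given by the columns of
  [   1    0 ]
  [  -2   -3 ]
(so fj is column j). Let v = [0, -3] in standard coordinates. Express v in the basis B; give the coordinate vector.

Write v = c_1 f1 + c_2 f2 and solve for the c_i.
System: c_1 + 0c_2 = 0, -2c_1 - 3c_2 = -3; solving gives c_1 = 0, c_2 = 1.
Check: 0·f1 + f2 = [0, -3].

[0, 1]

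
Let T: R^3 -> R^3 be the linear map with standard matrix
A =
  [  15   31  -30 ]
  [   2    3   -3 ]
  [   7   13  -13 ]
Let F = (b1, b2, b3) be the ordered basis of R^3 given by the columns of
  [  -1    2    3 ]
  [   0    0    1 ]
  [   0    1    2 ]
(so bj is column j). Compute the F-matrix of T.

[[3, 1, -3], [-3, -1, 2], [-2, 1, 3]]

Let P have columns b1, ..., b3. Then [T]_F = P^(-1) A P.
Here det P = 1, so P^(-1) is integer; computing A P first and then P^(-1)(A P) gives [[3, 1, -3], [-3, -1, 2], [-2, 1, 3]].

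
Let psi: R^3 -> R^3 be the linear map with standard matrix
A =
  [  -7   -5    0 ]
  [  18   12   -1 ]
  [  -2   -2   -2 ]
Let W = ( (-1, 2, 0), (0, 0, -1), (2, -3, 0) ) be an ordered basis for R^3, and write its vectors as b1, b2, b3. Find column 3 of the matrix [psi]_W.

(3, -2, 2)

Compute psi(b3) = A b3 = (1, 0, 2) in standard coordinates.
Then write this in W-coordinates: solve for y in y_1 b1 + ... + y_3 b3 = (1, 0, 2).
This gives y = (3, -2, 2), which is column 3 of [psi]_W.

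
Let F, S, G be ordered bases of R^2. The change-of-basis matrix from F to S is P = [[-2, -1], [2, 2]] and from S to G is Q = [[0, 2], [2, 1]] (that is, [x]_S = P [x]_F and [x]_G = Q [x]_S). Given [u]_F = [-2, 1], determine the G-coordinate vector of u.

Composing the changes, [u]_G = Q P [u]_F.
Q P = [[4, 4], [-2, 0]]; applying this to [-2, 1] gives [-4, 4].

[-4, 4]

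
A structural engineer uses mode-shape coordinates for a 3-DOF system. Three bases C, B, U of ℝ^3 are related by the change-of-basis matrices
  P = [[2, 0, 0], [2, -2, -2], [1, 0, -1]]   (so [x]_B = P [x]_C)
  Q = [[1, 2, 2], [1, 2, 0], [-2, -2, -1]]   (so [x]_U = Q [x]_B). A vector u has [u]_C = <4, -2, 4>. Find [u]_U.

Apply P to get B-coordinates <8, 4, 0>, then Q to get U-coordinates.
The result is [u]_U = <16, 16, -24>.

<16, 16, -24>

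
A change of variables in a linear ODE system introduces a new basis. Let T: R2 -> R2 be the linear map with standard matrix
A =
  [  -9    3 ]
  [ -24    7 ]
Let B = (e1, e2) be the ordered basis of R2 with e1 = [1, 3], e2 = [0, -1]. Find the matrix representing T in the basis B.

With P the matrix whose columns are e1, e2, [T]_B = P^(-1) A P.
Column by column: T(e1) = A e1 = [0, -3]; its B-coordinates [0, 3] give column 1.
Continuing for each basis vector yields [T]_B = [[0, -3], [3, -2]].

[[0, -3], [3, -2]]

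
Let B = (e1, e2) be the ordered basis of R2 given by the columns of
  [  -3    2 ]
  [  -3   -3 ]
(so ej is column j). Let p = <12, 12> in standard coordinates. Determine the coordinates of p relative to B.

<-4, 0>

Write p = c_1 e1 + c_2 e2 and solve for the c_i.
System: -3c_1 + 2c_2 = 12, -3c_1 - 3c_2 = 12; solving gives c_1 = -4, c_2 = 0.
Check: -4e1 + 0·e2 = <12, 12>.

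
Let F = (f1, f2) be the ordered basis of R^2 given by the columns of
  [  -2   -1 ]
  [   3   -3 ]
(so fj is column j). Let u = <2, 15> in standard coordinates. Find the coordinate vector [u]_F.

<1, -4>

Write u = c_1 f1 + c_2 f2 and solve for the c_i.
System: -2c_1 - c_2 = 2, 3c_1 - 3c_2 = 15; solving gives c_1 = 1, c_2 = -4.
Check: f1 - 4f2 = <2, 15>.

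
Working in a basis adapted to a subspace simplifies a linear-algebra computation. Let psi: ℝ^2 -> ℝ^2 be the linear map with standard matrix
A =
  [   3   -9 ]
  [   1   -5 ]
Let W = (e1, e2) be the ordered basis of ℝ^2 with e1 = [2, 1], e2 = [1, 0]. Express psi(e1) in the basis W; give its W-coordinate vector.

Compute psi(e1) = A e1 = [-3, -3] in standard coordinates.
Then write this in W-coordinates: solve for y in y_1 e1 + y_2 e2 = [-3, -3].
This gives y = [-3, 3], which is column 1 of [psi]_W.

[-3, 3]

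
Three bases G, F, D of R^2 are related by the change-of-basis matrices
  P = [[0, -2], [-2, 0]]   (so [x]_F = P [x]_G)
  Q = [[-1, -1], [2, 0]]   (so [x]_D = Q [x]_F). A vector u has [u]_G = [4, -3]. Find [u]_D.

[2, 12]

Composing the changes, [u]_D = Q P [u]_G.
Q P = [[2, 2], [0, -4]]; applying this to [4, -3] gives [2, 12].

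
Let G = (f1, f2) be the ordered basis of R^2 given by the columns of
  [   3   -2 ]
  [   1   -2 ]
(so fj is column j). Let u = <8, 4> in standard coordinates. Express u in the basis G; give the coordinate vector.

[u]_G is the unique c with M c = u, where M has columns f1, f2.
System: 3c_1 - 2c_2 = 8, c_1 - 2c_2 = 4; solving gives c_1 = 2, c_2 = -1.
Check: 2f1 - f2 = <8, 4>.

<2, -1>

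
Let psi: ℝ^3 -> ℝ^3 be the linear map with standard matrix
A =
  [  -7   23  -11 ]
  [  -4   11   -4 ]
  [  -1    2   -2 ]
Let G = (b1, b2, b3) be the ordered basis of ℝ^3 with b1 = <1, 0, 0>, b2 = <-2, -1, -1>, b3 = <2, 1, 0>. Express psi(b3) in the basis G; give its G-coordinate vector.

Compute psi(b3) = A b3 = <9, 3, 0> in standard coordinates.
Then write this in G-coordinates: solve for y in y_1 b1 + ... + y_3 b3 = <9, 3, 0>.
This gives y = <3, 0, 3>, which is column 3 of [psi]_G.

<3, 0, 3>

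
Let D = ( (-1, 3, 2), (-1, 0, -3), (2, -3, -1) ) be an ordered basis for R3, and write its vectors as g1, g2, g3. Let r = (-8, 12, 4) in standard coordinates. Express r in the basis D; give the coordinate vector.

We seek scalars with c_1 g1 + ... + c_3 g3 = r; equivalently solve M c = r where the columns of M are g1, ..., g3.
Row-reducing the augmented matrix [M | r] gives c = (0, 0, -4).
Check: 0·g1 + 0·g2 - 4g3 = (-8, 12, 4).

(0, 0, -4)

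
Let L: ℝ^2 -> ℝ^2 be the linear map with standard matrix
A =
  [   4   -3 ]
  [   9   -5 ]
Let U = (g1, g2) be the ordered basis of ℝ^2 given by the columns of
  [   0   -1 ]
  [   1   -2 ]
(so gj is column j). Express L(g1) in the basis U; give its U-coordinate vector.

Column 1 of [L]_U is the U-coordinate vector of L(g1).
In standard coordinates L(g1) = A g1 = (-3, -5).
Converting to U: (-3, -5) = g1 + 3g2, so the coordinate vector is (1, 3).

(1, 3)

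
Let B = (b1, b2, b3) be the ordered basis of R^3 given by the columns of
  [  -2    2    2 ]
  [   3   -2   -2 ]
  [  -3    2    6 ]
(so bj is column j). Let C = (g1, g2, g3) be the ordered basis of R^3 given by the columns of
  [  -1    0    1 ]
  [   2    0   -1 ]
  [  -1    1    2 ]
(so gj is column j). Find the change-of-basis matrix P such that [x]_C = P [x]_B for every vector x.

Take x = bj: its B-coordinates are the j-th standard unit vector, so P e_j — column j of P — equals [bj]_C.
b1 = g1 + 0·g2 - g3, giving column 1 = (1, 0, -1); repeating for each j gives P = [[1, 0, 0], [0, -2, 2], [-1, 2, 2]].

[[1, 0, 0], [0, -2, 2], [-1, 2, 2]]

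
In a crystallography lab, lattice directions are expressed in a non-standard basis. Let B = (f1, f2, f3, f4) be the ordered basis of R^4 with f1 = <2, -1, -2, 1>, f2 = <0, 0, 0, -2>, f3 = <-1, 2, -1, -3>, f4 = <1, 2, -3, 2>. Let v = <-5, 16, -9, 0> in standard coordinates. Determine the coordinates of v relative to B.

<-2, -4, 4, 3>

[v]_B is the unique c with M c = v, where M has columns f1, ..., f4.
Solving this 4x4 system gives c = (-2, -4, 4, 3).
Check: -2f1 - 4f2 + 4f3 + 3f4 = <-5, 16, -9, 0>.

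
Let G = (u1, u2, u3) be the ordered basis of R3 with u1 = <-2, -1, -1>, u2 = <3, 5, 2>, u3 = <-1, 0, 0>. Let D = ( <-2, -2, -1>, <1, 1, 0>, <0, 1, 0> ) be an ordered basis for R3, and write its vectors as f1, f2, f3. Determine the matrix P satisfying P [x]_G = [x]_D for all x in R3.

Column j of P is [uj]_D, since P maps G-coordinates to D-coordinates.
Expressing u1 in D: u1 = f1 + 0·f2 + f3, so column 1 of P is <1, 0, 1>.
Doing the same for each uj gives P = [[1, -2, 0], [0, -1, -1], [1, 2, 1]].

[[1, -2, 0], [0, -1, -1], [1, 2, 1]]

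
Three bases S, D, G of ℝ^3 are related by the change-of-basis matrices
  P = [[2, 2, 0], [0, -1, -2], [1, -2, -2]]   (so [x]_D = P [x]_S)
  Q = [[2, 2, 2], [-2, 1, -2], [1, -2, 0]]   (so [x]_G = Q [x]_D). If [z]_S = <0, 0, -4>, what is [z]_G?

First [z]_D = P [z]_S = <0, 8, 8>.
Then [z]_G = Q [z]_D = <32, -8, -16>.

<32, -8, -16>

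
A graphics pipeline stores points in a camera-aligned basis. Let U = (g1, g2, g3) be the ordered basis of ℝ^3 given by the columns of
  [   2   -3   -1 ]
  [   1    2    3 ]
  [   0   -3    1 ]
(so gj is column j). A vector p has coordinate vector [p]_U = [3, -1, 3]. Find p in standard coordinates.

[6, 10, 6]

By definition p = 3g1 - g2 + 3g3.
Summing componentwise gives [6, 10, 6].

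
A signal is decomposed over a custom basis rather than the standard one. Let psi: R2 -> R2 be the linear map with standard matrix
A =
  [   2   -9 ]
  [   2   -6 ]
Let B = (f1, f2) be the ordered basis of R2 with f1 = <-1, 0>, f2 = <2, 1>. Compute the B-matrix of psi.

[[-2, 1], [-2, -2]]

The j-th column of [psi]_B is [psi(fj)]_B.
psi(f1) = A f1 = <-2, -2> = -2f1 - 2f2, so column 1 is <-2, -2>.
Repeating for f2 and assembling the columns gives [[-2, 1], [-2, -2]].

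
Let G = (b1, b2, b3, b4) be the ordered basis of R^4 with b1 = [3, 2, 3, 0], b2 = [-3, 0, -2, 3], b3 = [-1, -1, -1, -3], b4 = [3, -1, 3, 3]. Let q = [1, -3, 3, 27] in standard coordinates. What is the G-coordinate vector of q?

[-2, 2, -4, 3]

Write q = c_1 b1 + ... + c_4 b4 and solve for the c_i.
Gaussian elimination on [M | q] yields c = (-2, 2, -4, 3).
Check: -2b1 + 2b2 - 4b3 + 3b4 = [1, -3, 3, 27].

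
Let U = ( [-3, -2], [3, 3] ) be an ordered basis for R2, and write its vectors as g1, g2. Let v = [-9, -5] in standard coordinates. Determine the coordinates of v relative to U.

[4, 1]

We seek scalars with c_1 g1 + c_2 g2 = v; equivalently solve M c = v where the columns of M are g1, g2.
System: -3c_1 + 3c_2 = -9, -2c_1 + 3c_2 = -5; solving gives c_1 = 4, c_2 = 1.
Check: 4g1 + g2 = [-9, -5].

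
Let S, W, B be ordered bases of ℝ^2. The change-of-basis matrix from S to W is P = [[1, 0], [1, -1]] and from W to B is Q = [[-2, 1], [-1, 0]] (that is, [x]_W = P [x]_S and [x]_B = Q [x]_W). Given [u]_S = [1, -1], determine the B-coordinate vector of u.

Apply P to get W-coordinates [1, 2], then Q to get B-coordinates.
The result is [u]_B = [0, -1].

[0, -1]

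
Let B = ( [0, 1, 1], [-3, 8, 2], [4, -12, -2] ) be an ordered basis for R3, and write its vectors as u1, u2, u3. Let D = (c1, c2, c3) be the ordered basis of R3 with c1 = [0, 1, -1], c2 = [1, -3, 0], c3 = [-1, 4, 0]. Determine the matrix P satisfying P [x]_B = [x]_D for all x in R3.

Take x = uj: its B-coordinates are the j-th standard unit vector, so P e_j — column j of P — equals [uj]_D.
u1 = -c1 + 2c2 + 2c3, giving column 1 = [-1, 2, 2]; repeating for each j gives P = [[-1, -2, 2], [2, -2, 2], [2, 1, -2]].

[[-1, -2, 2], [2, -2, 2], [2, 1, -2]]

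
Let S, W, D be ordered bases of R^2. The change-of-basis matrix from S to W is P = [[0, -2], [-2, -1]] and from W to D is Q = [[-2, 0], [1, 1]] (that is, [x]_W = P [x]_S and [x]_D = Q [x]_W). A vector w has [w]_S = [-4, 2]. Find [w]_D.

[8, 2]

Apply P to get W-coordinates [-4, 6], then Q to get D-coordinates.
The result is [w]_D = [8, 2].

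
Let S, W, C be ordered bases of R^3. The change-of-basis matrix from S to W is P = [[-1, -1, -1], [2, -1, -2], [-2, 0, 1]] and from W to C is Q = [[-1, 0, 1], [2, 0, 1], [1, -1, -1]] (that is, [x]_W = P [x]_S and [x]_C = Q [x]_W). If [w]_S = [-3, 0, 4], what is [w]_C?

First [w]_W = P [w]_S = [-1, -14, 10].
Then [w]_C = Q [w]_W = [11, 8, 3].

[11, 8, 3]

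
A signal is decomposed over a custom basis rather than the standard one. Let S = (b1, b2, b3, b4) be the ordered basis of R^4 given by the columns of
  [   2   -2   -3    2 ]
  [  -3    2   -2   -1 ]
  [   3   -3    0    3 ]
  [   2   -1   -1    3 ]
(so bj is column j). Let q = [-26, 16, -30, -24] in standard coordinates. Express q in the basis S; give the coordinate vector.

[q]_S is the unique c with M c = q, where M has columns b1, ..., b4.
Row-reducing the augmented matrix [M | q] gives c = (-4, 2, 2, -4).
Check: -4b1 + 2b2 + 2b3 - 4b4 = [-26, 16, -30, -24].

[-4, 2, 2, -4]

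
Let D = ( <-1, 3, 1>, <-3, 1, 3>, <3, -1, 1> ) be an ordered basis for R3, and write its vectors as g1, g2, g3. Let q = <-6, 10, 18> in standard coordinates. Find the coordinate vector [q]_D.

<3, 4, 3>

We seek scalars with c_1 g1 + ... + c_3 g3 = q; equivalently solve M c = q where the columns of M are g1, ..., g3.
Gaussian elimination on [M | q] yields c = (3, 4, 3).
Check: 3g1 + 4g2 + 3g3 = <-6, 10, 18>.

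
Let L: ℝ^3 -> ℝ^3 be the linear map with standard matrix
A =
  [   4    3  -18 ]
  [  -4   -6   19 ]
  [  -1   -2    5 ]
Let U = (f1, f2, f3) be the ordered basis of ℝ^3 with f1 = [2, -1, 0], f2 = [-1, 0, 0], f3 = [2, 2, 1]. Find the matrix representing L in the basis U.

With P the matrix whose columns are f1, ..., f3, [L]_U = P^(-1) A P.
Column by column: L(f1) = A f1 = [5, -2, 0]; its U-coordinates [2, -1, 0] give column 1.
Continuing for each basis vector yields [L]_U = [[2, -2, -1], [-1, 2, 0], [0, 1, -1]].

[[2, -2, -1], [-1, 2, 0], [0, 1, -1]]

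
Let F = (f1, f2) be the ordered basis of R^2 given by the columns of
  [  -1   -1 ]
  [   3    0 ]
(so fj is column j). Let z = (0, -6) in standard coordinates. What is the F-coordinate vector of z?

Write z = c_1 f1 + c_2 f2 and solve for the c_i.
System: -c_1 - c_2 = 0, 3c_1 + 0c_2 = -6; solving gives c_1 = -2, c_2 = 2.
Check: -2f1 + 2f2 = (0, -6).

(-2, 2)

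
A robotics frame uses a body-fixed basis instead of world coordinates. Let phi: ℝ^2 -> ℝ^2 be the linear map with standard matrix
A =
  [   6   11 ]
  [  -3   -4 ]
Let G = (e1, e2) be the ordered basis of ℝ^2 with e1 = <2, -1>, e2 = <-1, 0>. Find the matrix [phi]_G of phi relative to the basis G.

The j-th column of [phi]_G is [phi(ej)]_G.
phi(e1) = A e1 = <1, -2> = 2e1 + 3e2, so column 1 is <2, 3>.
Repeating for e2 and assembling the columns gives [[2, -3], [3, 0]].

[[2, -3], [3, 0]]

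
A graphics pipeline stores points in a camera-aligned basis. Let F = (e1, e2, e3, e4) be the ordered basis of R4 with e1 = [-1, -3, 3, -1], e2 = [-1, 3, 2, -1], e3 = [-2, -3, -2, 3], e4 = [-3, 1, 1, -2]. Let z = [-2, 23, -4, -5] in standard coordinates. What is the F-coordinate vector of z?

Write z = c_1 e1 + ... + c_4 e4 and solve for the c_i.
Gaussian elimination on [M | z] yields c = (-4, 2, -1, 2).
Check: -4e1 + 2e2 - e3 + 2e4 = [-2, 23, -4, -5].

[-4, 2, -1, 2]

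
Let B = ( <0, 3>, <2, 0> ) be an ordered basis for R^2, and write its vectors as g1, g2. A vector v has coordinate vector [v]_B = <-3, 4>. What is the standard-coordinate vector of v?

The coordinates say v = -3g1 + 4g2; adding the scaled basis vectors gives <8, -9>.

<8, -9>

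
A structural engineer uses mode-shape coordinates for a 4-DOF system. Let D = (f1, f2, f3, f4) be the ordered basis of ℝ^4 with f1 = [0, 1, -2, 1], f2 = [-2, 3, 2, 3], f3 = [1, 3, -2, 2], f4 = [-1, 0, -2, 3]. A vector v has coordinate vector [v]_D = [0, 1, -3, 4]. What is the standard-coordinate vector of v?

[-9, -6, 0, 9]

v = M [v]_D, where M has columns f1, ..., f4.
Carrying out the matrix-vector product, v = [-9, -6, 0, 9].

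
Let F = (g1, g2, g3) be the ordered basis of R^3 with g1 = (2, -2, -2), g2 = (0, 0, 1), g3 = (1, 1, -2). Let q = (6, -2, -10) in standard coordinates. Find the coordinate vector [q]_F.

(2, -2, 2)

Write q = c_1 g1 + ... + c_3 g3 and solve for the c_i.
Solving this 3x3 system gives c = (2, -2, 2).
Check: 2g1 - 2g2 + 2g3 = (6, -2, -10).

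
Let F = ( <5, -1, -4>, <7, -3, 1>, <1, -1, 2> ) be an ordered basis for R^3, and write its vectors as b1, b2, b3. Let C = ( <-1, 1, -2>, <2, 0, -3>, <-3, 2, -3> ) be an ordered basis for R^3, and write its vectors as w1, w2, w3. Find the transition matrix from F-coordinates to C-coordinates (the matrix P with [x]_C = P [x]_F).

[[-1, 1, -1], [2, 1, 0], [0, -2, 0]]

Take x = bj: its F-coordinates are the j-th standard unit vector, so P e_j — column j of P — equals [bj]_C.
b1 = -w1 + 2w2 + 0·w3, giving column 1 = <-1, 2, 0>; repeating for each j gives P = [[-1, 1, -1], [2, 1, 0], [0, -2, 0]].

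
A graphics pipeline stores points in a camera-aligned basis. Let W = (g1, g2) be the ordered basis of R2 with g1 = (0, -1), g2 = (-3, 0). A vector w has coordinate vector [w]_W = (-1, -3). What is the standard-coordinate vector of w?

(9, 1)

The coordinates say w = -g1 - 3g2; adding the scaled basis vectors gives (9, 1).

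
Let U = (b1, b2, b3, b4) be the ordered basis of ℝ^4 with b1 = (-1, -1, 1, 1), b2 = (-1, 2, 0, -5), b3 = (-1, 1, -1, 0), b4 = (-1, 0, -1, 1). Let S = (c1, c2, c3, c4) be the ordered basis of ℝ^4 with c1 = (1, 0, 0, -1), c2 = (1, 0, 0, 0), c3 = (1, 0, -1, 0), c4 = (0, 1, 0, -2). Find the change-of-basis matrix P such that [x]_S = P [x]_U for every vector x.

[[1, 1, -2, -1], [-1, -2, 0, -1], [-1, 0, 1, 1], [-1, 2, 1, 0]]

Let M have columns bj and N have columns cj. Then for every x, N [x]_S = x = M [x]_U, so P = N^(-1) M.
Since det N = 1, N^(-1) has integer entries; multiplying gives P = [[1, 1, -2, -1], [-1, -2, 0, -1], [-1, 0, 1, 1], [-1, 2, 1, 0]].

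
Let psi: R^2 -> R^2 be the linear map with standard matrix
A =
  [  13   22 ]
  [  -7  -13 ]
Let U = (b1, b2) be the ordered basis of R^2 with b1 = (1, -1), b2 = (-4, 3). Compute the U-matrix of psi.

The j-th column of [psi]_U is [psi(bj)]_U.
psi(b1) = A b1 = (-9, 6) = 3b1 + 3b2, so column 1 is (3, 3).
Repeating for b2 and assembling the columns gives [[3, 2], [3, -3]].

[[3, 2], [3, -3]]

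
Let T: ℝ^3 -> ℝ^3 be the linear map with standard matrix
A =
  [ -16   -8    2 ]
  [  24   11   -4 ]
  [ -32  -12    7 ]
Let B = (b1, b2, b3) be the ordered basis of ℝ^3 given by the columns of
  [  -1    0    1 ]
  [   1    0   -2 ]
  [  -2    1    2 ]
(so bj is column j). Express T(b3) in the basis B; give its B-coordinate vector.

[-2, -2, 2]

Compute T(b3) = A b3 = [4, -6, 6] in standard coordinates.
Then write this in B-coordinates: solve for y in y_1 b1 + ... + y_3 b3 = [4, -6, 6].
This gives y = [-2, -2, 2], which is column 3 of [T]_B.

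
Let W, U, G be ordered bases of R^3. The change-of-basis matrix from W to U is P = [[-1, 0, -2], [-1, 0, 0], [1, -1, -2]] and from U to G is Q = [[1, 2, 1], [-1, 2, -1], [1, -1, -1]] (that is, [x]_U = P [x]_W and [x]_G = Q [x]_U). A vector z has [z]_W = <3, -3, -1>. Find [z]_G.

<1, -13, -6>

Apply P to get U-coordinates <-1, -3, 8>, then Q to get G-coordinates.
The result is [z]_G = <1, -13, -6>.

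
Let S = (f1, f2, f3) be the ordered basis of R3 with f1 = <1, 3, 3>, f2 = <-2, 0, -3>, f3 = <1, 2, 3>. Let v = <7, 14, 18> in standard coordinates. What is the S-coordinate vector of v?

Write v = c_1 f1 + ... + c_3 f3 and solve for the c_i.
Row-reducing the augmented matrix [M | v] gives c = (4, -1, 1).
Check: 4f1 - f2 + f3 = <7, 14, 18>.

<4, -1, 1>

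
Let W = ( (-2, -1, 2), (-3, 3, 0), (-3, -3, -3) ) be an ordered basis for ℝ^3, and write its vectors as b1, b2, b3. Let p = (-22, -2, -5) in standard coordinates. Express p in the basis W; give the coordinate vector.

(2, 3, 3)

Write p = c_1 b1 + ... + c_3 b3 and solve for the c_i.
Solving this 3x3 system gives c = (2, 3, 3).
Check: 2b1 + 3b2 + 3b3 = (-22, -2, -5).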